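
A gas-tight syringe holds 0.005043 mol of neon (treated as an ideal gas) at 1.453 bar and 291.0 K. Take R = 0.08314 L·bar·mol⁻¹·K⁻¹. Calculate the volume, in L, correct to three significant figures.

PV = nRT ⇒ V = nRT/P = (0.005043 × 0.08314 × 291.0) / 1.453

V ≈ 0.0840 L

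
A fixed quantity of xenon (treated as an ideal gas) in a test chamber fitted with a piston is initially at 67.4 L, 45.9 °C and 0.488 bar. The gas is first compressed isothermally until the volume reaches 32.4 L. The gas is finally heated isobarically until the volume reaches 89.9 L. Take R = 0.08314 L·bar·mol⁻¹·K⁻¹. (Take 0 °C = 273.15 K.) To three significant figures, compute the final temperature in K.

Convert: T₁ = 319.0 K.
T constant ⇒ Boyle's law P V = const: T₂ = T₁; P₂ = P₁·(V₁/V₂) = 1.015 bar.
Isobaric, so V/T is constant: P₃ = P₂; T₃ = T₂·(V₃/V₂) = 885.3 K.

T₃ ≈ 885 K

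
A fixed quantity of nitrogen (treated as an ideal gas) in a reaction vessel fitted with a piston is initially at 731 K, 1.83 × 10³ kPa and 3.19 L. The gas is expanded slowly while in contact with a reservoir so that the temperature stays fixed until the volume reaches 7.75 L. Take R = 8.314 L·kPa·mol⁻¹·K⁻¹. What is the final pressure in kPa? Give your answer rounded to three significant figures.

P₂ ≈ 753 kPa

Isothermal, so P V is constant: T₂ = T₁; P₂ = P₁·(V₁/V₂) = 753.3 kPa.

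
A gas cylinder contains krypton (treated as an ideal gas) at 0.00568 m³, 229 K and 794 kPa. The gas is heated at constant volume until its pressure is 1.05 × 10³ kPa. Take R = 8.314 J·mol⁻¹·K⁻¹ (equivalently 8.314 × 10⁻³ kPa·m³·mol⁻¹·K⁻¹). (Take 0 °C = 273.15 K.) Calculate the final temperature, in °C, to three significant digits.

Isochoric, so P/T is constant: V₂ = V₁; T₂ = T₁·(P₂/P₁) = 302.8 K.

T₂ ≈ 29.7 °C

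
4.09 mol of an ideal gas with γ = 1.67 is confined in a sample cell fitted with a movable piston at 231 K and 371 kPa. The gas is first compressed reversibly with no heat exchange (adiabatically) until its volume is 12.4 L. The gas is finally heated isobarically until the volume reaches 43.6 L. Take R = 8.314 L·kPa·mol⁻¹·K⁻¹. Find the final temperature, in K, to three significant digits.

T₃ ≈ 1.16e+03 K

From PV = nRT: V₁ = nRT₁/P₁ = 21.17 L.
Adiabatic (γ = 1.67), T V^(γ−1) and P V^γ constant: T₂ = T₁·(V₁/V₂)^(γ−1) = 330.6 K; P₂ = P₁·(V₁/V₂)^γ = 906.6 kPa.
P constant ⇒ V ∝ T: P₃ = P₂; T₃ = T₂·(V₃/V₂) = 1162 K.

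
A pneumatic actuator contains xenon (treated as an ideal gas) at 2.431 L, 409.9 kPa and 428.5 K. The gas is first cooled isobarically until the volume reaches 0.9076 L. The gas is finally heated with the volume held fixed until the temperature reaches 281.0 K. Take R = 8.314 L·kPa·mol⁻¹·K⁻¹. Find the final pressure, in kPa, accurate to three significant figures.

P₃ ≈ 720 kPa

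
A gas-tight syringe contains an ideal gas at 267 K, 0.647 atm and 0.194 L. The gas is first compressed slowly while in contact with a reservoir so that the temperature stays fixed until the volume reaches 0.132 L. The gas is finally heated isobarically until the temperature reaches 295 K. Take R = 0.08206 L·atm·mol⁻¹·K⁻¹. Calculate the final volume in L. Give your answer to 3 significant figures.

T constant ⇒ Boyle's law P V = const: T₂ = T₁; P₂ = P₁·(V₁/V₂) = 0.9509 atm.
P constant ⇒ V ∝ T: P₃ = P₂; V₃ = V₂·(T₃/T₂) = 0.1458 L.

V₃ ≈ 0.146 L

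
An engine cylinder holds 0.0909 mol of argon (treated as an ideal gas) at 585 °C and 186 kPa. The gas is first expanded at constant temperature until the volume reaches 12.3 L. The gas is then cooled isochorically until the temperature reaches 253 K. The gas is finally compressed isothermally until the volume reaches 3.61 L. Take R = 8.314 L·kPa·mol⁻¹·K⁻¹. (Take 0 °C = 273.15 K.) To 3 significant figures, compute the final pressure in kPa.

P₄ ≈ 53.0 kPa

Convert: T₁ = 858.1 K.
From PV = nRT: V₁ = nRT₁/P₁ = 3.487 L.
Isothermal, so P V is constant: T₂ = T₁; P₂ = P₁·(V₁/V₂) = 52.73 kPa.
V constant ⇒ P ∝ T: V₃ = V₂; P₃ = P₂·(T₃/T₂) = 15.54 kPa.
Isothermal, so P V is constant: T₄ = T₃; P₄ = P₃·(V₃/V₄) = 52.96 kPa.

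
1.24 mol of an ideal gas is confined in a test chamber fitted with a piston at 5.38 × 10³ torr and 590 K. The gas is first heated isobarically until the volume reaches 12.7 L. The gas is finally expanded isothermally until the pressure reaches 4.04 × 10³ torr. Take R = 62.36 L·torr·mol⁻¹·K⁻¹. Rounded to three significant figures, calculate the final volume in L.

V₃ ≈ 16.9 L

From PV = nRT: V₁ = nRT₁/P₁ = 8.480 L.
Isobaric, so V/T is constant: P₂ = P₁; T₂ = T₁·(V₂/V₁) = 883.6 K.
Isothermal, so P V is constant: T₃ = T₂; V₃ = V₂·(P₂/P₃) = 16.91 L.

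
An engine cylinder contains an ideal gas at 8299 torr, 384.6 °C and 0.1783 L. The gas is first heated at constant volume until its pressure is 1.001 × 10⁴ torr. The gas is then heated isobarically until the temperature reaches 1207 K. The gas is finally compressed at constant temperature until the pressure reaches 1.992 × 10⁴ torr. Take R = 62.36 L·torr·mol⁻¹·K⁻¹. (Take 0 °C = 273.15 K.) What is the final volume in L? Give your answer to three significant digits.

Convert: T₁ = 657.8 K.
V constant ⇒ P ∝ T: V₂ = V₁; T₂ = T₁·(P₂/P₁) = 793.4 K.
P constant ⇒ V ∝ T: P₃ = P₂; V₃ = V₂·(T₃/T₂) = 0.2713 L.
T constant ⇒ Boyle's law P V = const: T₄ = T₃; V₄ = V₃·(P₃/P₄) = 0.1363 L.

V₄ ≈ 0.136 L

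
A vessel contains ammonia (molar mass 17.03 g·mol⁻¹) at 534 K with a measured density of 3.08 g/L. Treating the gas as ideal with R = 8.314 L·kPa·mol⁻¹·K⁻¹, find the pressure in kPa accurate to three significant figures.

P ≈ 803 kPa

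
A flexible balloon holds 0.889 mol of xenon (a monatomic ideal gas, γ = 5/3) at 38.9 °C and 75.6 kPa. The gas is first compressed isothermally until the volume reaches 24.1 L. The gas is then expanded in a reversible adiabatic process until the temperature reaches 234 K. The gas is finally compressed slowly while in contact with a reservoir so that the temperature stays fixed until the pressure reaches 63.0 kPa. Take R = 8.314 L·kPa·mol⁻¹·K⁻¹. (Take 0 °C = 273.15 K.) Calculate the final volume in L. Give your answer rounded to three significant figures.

Convert: T₁ = 312.0 K.
From PV = nRT: V₁ = nRT₁/P₁ = 30.51 L.
T constant ⇒ Boyle's law P V = const: T₂ = T₁; P₂ = P₁·(V₁/V₂) = 95.70 kPa.
Reversible adiabatic, γ = 5/3: P₃ = P₂·(T₃/T₂)^(γ/(γ−1)) = 46.60 kPa; V₃ = V₂·(T₂/T₃)^(1/(γ−1)) = 37.11 L.
T constant ⇒ Boyle's law P V = const: T₄ = T₃; V₄ = V₃·(P₃/P₄) = 27.45 L.

V₄ ≈ 27.5 L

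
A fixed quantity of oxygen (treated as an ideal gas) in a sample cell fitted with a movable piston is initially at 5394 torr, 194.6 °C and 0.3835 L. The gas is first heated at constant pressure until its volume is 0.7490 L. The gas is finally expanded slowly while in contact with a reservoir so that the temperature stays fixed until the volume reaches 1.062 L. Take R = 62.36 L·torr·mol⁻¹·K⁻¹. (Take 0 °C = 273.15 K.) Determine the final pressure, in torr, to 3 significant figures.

P₃ ≈ 3.80e+03 torr

Convert: T₁ = 467.8 K.
Isobaric, so V/T is constant: P₂ = P₁; T₂ = T₁·(V₂/V₁) = 913.5 K.
T constant ⇒ Boyle's law P V = const: T₃ = T₂; P₃ = P₂·(V₂/V₃) = 3804 torr.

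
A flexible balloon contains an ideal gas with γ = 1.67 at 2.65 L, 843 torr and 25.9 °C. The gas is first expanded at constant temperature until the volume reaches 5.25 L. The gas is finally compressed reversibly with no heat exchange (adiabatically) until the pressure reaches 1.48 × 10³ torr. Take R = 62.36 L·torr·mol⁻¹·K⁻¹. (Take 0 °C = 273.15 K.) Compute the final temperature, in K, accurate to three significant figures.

Convert: T₁ = 299.0 K.
T constant ⇒ Boyle's law P V = const: T₂ = T₁; P₂ = P₁·(V₁/V₂) = 425.5 torr.
Reversible adiabatic, γ = 1.67: T₃ = T₂·(P₃/P₂)^((γ−1)/γ) = 493.1 K; V₃ = V₂·(P₂/P₃)^(1/γ) = 2.489 L.

T₃ ≈ 493 K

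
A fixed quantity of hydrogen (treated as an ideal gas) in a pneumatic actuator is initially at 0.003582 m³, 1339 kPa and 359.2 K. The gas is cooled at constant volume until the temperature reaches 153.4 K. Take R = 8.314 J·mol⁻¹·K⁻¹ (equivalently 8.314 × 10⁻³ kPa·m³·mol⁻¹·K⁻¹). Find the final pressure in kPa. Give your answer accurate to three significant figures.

P₂ ≈ 572 kPa

V constant ⇒ P ∝ T: V₂ = V₁; P₂ = P₁·(T₂/T₁) = 571.8 kPa.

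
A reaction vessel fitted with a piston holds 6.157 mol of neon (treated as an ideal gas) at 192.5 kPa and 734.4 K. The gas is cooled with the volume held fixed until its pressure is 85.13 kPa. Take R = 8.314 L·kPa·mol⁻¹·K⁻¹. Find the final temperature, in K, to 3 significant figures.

From PV = nRT: V₁ = nRT₁/P₁ = 195.3 L.
Isochoric, so P/T is constant: V₂ = V₁; T₂ = T₁·(P₂/P₁) = 324.8 K.

T₂ ≈ 325 K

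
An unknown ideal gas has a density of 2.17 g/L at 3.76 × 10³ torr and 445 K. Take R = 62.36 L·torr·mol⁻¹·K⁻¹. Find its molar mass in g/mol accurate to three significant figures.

M ≈ 16.0 g/mol

ρ = PM/(RT) ⇒ M = ρRT/P = (2.17 × 62.36 × 445.0) / 3.76e+03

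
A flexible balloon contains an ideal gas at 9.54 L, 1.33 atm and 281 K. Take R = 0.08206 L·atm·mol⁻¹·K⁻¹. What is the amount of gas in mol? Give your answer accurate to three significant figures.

PV = nRT ⇒ n = PV/(RT) = (1.33 × 9.54) / (0.08206 × 281)

n ≈ 0.550 mol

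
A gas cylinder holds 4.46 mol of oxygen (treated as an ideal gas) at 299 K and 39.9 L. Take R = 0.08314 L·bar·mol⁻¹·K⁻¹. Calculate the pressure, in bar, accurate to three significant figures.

PV = nRT ⇒ P = nRT/V = (4.46 × 0.08314 × 299) / 39.9

P ≈ 2.78 bar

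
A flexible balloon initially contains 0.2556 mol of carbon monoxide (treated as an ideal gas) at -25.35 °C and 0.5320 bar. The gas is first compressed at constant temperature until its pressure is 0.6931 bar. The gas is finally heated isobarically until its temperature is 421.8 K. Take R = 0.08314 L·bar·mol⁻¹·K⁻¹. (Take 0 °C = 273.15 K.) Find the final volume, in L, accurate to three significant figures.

Convert: T₁ = 247.8 K.
From PV = nRT: V₁ = nRT₁/P₁ = 9.898 L.
T constant ⇒ Boyle's law P V = const: T₂ = T₁; V₂ = V₁·(P₁/P₂) = 7.598 L.
Isobaric, so V/T is constant: P₃ = P₂; V₃ = V₂·(T₃/T₂) = 12.93 L.

V₃ ≈ 12.9 L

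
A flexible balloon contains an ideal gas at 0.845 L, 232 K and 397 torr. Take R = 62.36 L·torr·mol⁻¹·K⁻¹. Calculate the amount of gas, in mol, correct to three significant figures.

PV = nRT ⇒ n = PV/(RT) = (397 × 0.845) / (62.36 × 232)

n ≈ 0.0232 mol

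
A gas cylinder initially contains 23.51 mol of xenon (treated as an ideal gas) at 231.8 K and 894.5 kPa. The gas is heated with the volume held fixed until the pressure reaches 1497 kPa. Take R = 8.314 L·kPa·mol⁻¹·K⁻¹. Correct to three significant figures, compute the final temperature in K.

From PV = nRT: V₁ = nRT₁/P₁ = 50.65 L.
V constant ⇒ P ∝ T: V₂ = V₁; T₂ = T₁·(P₂/P₁) = 387.9 K.

T₂ ≈ 388 K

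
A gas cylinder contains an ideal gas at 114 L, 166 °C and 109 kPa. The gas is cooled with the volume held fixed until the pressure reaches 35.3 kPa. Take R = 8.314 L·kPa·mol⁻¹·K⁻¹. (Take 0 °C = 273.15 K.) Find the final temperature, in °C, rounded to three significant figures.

T₂ ≈ -131 °C

Convert: T₁ = 439.1 K.
Isochoric, so P/T is constant: V₂ = V₁; T₂ = T₁·(P₂/P₁) = 142.2 K.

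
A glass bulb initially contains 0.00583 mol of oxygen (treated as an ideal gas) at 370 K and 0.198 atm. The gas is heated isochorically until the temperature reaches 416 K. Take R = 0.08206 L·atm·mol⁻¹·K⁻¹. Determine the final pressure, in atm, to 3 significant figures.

P₂ ≈ 0.223 atm

From PV = nRT: V₁ = nRT₁/P₁ = 0.8940 L.
Isochoric, so P/T is constant: V₂ = V₁; P₂ = P₁·(T₂/T₁) = 0.2226 atm.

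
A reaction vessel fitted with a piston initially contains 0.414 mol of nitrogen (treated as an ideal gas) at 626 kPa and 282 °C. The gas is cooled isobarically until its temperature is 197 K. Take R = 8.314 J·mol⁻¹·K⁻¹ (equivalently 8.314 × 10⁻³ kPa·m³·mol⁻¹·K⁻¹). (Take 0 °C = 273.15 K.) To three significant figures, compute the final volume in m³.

Convert: T₁ = 555.1 K.
From PV = nRT: V₁ = nRT₁/P₁ = 0.003052 m³.
P constant ⇒ V ∝ T: P₂ = P₁; V₂ = V₁·(T₂/T₁) = 0.001083 m³.

V₂ ≈ 0.00108 m³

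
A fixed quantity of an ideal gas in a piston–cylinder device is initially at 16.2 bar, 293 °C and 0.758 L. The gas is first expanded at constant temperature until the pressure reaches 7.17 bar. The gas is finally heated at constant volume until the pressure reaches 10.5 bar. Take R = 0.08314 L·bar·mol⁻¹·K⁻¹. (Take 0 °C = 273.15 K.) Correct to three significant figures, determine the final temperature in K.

Convert: T₁ = 566.1 K.
Isothermal, so P V is constant: T₂ = T₁; V₂ = V₁·(P₁/P₂) = 1.713 L.
V constant ⇒ P ∝ T: V₃ = V₂; T₃ = T₂·(P₃/P₂) = 829.1 K.

T₃ ≈ 829 K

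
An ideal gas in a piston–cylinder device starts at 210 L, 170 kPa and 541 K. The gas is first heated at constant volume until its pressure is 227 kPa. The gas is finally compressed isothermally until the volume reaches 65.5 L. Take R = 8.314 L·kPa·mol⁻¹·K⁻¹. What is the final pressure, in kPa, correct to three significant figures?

V constant ⇒ P ∝ T: V₂ = V₁; T₂ = T₁·(P₂/P₁) = 722.4 K.
Isothermal, so P V is constant: T₃ = T₂; P₃ = P₂·(V₂/V₃) = 727.8 kPa.

P₃ ≈ 728 kPa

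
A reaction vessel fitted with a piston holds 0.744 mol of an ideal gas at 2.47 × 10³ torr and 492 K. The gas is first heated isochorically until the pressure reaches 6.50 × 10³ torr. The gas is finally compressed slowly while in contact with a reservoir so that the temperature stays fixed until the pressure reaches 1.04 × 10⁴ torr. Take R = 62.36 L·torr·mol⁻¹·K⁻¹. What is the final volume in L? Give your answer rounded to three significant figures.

From PV = nRT: V₁ = nRT₁/P₁ = 9.242 L.
V constant ⇒ P ∝ T: V₂ = V₁; T₂ = T₁·(P₂/P₁) = 1295 K.
T constant ⇒ Boyle's law P V = const: T₃ = T₂; V₃ = V₂·(P₂/P₃) = 5.776 L.

V₃ ≈ 5.78 L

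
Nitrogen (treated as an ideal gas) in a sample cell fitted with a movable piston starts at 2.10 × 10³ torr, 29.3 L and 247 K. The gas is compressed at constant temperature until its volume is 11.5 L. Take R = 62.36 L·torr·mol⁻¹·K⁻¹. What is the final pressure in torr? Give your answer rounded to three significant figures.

P₂ ≈ 5.35e+03 torr

T constant ⇒ Boyle's law P V = const: T₂ = T₁; P₂ = P₁·(V₁/V₂) = 5350 torr.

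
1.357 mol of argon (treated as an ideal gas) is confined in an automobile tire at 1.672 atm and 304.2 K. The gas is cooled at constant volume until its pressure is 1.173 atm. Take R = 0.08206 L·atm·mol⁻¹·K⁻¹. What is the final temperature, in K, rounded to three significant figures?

From PV = nRT: V₁ = nRT₁/P₁ = 20.26 L.
V constant ⇒ P ∝ T: V₂ = V₁; T₂ = T₁·(P₂/P₁) = 213.4 K.

T₂ ≈ 213 K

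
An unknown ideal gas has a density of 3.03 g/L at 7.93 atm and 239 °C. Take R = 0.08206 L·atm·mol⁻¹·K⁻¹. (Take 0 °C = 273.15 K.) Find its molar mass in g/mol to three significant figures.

M ≈ 16.1 g/mol

ρ = PM/(RT) ⇒ M = ρRT/P = (3.03 × 0.08206 × 512.1) / 7.93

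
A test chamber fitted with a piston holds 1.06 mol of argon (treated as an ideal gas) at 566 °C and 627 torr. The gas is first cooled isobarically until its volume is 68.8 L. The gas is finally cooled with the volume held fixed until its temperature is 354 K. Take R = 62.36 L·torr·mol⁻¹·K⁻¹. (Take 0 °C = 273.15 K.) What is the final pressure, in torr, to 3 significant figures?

P₃ ≈ 340 torr

Convert: T₁ = 839.1 K.
From PV = nRT: V₁ = nRT₁/P₁ = 88.47 L.
P constant ⇒ V ∝ T: P₂ = P₁; T₂ = T₁·(V₂/V₁) = 652.6 K.
Isochoric, so P/T is constant: V₃ = V₂; P₃ = P₂·(T₃/T₂) = 340.1 torr.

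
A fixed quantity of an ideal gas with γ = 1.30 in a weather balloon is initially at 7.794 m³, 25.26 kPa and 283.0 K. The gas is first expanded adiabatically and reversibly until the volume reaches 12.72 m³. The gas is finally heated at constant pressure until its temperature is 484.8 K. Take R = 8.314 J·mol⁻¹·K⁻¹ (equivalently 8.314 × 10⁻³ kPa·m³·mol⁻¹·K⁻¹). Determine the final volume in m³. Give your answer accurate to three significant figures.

Adiabatic (γ = 1.30), T V^(γ−1) and P V^γ constant: T₂ = T₁·(V₁/V₂)^(γ−1) = 244.3 K; P₂ = P₁·(V₁/V₂)^γ = 13.36 kPa.
Isobaric, so V/T is constant: P₃ = P₂; V₃ = V₂·(T₃/T₂) = 25.24 m³.

V₃ ≈ 25.2 m³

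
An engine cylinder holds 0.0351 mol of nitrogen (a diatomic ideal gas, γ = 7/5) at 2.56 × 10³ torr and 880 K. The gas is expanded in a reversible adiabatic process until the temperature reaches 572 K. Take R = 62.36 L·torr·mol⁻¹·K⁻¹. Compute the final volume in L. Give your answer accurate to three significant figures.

From PV = nRT: V₁ = nRT₁/P₁ = 0.7524 L.
Reversible adiabatic, γ = 7/5: P₂ = P₁·(T₂/T₁)^(γ/(γ−1)) = 566.8 torr; V₂ = V₁·(T₁/T₂)^(1/(γ−1)) = 2.209 L.

V₂ ≈ 2.21 L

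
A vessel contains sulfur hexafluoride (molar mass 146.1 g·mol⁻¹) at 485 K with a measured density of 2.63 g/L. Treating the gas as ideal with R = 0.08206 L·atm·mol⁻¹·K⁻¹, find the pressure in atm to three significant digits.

ρ = PM/(RT) ⇒ P = ρRT/M = (2.63 × 0.08206 × 485.0) / 146.1

P ≈ 0.716 atm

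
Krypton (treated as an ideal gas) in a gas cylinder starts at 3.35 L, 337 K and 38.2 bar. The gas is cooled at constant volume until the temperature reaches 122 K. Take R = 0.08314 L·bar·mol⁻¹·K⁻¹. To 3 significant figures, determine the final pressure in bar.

P₂ ≈ 13.8 bar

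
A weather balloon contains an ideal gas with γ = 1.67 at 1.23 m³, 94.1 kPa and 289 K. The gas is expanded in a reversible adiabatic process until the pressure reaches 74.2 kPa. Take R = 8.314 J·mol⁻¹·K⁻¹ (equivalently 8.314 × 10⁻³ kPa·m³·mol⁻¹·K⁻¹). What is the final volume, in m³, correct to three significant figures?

Reversible adiabatic, γ = 1.67: T₂ = T₁·(P₂/P₁)^((γ−1)/γ) = 262.7 K; V₂ = V₁·(P₁/P₂)^(1/γ) = 1.418 m³.

V₂ ≈ 1.42 m³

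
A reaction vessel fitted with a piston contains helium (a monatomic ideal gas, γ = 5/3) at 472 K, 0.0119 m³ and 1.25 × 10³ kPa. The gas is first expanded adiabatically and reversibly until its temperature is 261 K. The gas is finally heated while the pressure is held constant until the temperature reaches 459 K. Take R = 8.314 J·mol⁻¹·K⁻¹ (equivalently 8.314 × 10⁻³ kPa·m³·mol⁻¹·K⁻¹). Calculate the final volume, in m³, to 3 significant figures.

Reversible adiabatic, γ = 5/3: P₂ = P₁·(T₂/T₁)^(γ/(γ−1)) = 284.2 kPa; V₂ = V₁·(T₁/T₂)^(1/(γ−1)) = 0.02894 m³.
Isobaric, so V/T is constant: P₃ = P₂; V₃ = V₂·(T₃/T₂) = 0.05089 m³.

V₃ ≈ 0.0509 m³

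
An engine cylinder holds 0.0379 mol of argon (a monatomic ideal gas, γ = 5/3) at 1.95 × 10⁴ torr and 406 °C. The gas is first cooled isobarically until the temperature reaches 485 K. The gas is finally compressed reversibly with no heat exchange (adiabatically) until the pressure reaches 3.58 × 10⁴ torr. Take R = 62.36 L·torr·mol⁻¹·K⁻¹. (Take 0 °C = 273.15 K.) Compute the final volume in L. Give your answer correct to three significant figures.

V₃ ≈ 0.0408 L

Convert: T₁ = 679.1 K.
From PV = nRT: V₁ = nRT₁/P₁ = 0.08231 L.
P constant ⇒ V ∝ T: P₂ = P₁; V₂ = V₁·(T₂/T₁) = 0.05878 L.
Reversible adiabatic, γ = 5/3: T₃ = T₂·(P₃/P₂)^((γ−1)/γ) = 618.4 K; V₃ = V₂·(P₂/P₃)^(1/γ) = 0.04083 L.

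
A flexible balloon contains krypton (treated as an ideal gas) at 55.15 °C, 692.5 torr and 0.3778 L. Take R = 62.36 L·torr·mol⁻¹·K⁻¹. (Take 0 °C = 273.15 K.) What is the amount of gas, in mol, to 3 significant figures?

n ≈ 0.0128 mol

Convert: T = 328.30 K.
PV = nRT ⇒ n = PV/(RT) = (692.5 × 0.3778) / (62.36 × 328.30)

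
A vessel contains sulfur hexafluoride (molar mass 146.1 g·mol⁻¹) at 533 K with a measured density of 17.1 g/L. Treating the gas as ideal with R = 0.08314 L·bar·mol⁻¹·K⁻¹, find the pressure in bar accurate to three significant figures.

ρ = PM/(RT) ⇒ P = ρRT/M = (17.1 × 0.08314 × 533.0) / 146.1

P ≈ 5.19 bar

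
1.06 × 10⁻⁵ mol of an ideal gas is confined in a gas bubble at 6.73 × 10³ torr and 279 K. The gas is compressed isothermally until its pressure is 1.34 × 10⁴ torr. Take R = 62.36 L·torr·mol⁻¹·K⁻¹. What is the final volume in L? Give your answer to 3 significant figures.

From PV = nRT: V₁ = nRT₁/P₁ = 2.740e-05 L.
Isothermal, so P V is constant: T₂ = T₁; V₂ = V₁·(P₁/P₂) = 1.376e-05 L.

V₂ ≈ 1.38e-05 L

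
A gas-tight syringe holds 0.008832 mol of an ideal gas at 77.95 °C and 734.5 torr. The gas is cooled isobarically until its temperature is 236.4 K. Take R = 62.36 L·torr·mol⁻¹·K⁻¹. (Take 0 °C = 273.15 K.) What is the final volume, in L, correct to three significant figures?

V₂ ≈ 0.177 L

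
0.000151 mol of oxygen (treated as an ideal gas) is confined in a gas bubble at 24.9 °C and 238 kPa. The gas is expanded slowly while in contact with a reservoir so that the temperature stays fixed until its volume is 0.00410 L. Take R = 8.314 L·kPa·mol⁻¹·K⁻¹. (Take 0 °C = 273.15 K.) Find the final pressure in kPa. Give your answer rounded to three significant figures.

Convert: T₁ = 298.0 K.
From PV = nRT: V₁ = nRT₁/P₁ = 0.001572 L.
T constant ⇒ Boyle's law P V = const: T₂ = T₁; P₂ = P₁·(V₁/V₂) = 91.26 kPa.

P₂ ≈ 91.3 kPa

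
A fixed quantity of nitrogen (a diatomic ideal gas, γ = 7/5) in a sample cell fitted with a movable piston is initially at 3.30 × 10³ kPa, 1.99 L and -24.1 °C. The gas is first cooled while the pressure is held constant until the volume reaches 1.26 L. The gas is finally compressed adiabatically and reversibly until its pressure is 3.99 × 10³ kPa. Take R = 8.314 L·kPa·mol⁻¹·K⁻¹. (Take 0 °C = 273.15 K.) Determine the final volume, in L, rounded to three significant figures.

V₃ ≈ 1.10 L

Convert: T₁ = 249.0 K.
Isobaric, so V/T is constant: P₂ = P₁; T₂ = T₁·(V₂/V₁) = 157.7 K.
Reversible adiabatic, γ = 7/5: T₃ = T₂·(P₃/P₂)^((γ−1)/γ) = 166.5 K; V₃ = V₂·(P₂/P₃)^(1/γ) = 1.100 L.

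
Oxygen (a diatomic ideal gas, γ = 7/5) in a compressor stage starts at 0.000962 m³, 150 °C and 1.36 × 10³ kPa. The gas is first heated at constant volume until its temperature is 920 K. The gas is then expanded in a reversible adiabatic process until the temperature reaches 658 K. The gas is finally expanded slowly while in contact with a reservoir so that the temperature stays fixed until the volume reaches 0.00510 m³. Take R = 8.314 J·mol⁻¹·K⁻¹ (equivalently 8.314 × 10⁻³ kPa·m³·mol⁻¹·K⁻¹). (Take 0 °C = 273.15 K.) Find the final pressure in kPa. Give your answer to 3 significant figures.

Convert: T₁ = 423.1 K.
V constant ⇒ P ∝ T: V₂ = V₁; P₂ = P₁·(T₂/T₁) = 2957 kPa.
Adiabatic (γ = 7/5), T V^(γ−1) and P V^γ constant: P₃ = P₂·(T₃/T₂)^(γ/(γ−1)) = 914.9 kPa; V₃ = V₂·(T₂/T₃)^(1/(γ−1)) = 0.002224 m³.
Isothermal, so P V is constant: T₄ = T₃; P₄ = P₃·(V₃/V₄) = 398.9 kPa.

P₄ ≈ 399 kPa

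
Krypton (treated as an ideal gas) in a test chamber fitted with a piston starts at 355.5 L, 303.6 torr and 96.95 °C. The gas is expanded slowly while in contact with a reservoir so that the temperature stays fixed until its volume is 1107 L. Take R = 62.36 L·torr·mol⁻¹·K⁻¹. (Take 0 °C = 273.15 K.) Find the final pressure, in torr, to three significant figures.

Convert: T₁ = 370.1 K.
T constant ⇒ Boyle's law P V = const: T₂ = T₁; P₂ = P₁·(V₁/V₂) = 97.50 torr.

P₂ ≈ 97.5 torr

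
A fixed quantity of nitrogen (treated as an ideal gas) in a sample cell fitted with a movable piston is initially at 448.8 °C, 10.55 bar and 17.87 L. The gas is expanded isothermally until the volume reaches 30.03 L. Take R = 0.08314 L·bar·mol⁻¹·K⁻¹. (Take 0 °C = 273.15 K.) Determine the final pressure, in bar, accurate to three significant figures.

Convert: T₁ = 722.0 K.
Isothermal, so P V is constant: T₂ = T₁; P₂ = P₁·(V₁/V₂) = 6.278 bar.

P₂ ≈ 6.28 bar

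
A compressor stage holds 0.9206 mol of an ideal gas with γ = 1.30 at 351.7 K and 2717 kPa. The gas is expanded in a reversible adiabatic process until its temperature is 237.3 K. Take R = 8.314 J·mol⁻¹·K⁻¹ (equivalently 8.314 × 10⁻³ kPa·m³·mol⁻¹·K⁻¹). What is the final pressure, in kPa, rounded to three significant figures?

P₂ ≈ 494 kPa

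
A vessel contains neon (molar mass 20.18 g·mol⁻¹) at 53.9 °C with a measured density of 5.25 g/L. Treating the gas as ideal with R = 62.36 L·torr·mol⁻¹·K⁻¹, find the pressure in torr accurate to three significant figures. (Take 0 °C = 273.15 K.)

ρ = PM/(RT) ⇒ P = ρRT/M = (5.25 × 62.36 × 327.0) / 20.18

P ≈ 5.31e+03 torr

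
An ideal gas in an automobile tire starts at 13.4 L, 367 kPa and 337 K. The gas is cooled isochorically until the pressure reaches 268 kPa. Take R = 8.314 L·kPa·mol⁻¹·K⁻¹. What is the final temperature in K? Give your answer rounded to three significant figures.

T₂ ≈ 246 K

V constant ⇒ P ∝ T: V₂ = V₁; T₂ = T₁·(P₂/P₁) = 246.1 K.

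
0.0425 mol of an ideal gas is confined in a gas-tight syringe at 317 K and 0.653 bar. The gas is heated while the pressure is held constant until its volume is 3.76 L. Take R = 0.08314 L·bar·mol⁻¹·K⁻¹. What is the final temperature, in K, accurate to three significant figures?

T₂ ≈ 695 K

From PV = nRT: V₁ = nRT₁/P₁ = 1.715 L.
Isobaric, so V/T is constant: P₂ = P₁; T₂ = T₁·(V₂/V₁) = 694.9 K.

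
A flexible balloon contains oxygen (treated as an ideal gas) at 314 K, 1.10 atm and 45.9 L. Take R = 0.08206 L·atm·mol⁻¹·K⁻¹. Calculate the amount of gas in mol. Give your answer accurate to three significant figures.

PV = nRT ⇒ n = PV/(RT) = (1.10 × 45.9) / (0.08206 × 314)

n ≈ 1.96 mol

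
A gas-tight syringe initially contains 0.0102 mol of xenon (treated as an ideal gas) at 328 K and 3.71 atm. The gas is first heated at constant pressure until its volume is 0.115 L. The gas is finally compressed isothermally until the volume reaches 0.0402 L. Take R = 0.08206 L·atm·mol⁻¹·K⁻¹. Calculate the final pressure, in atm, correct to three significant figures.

P₃ ≈ 10.6 atm

From PV = nRT: V₁ = nRT₁/P₁ = 0.07400 L.
P constant ⇒ V ∝ T: P₂ = P₁; T₂ = T₁·(V₂/V₁) = 509.7 K.
Isothermal, so P V is constant: T₃ = T₂; P₃ = P₂·(V₂/V₃) = 10.61 atm.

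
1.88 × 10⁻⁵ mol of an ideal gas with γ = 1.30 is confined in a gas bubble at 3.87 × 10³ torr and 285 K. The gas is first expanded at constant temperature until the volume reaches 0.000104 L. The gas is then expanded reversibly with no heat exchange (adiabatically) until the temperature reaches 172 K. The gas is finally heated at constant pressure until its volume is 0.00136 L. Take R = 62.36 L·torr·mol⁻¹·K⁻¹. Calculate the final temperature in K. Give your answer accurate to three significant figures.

From PV = nRT: V₁ = nRT₁/P₁ = 8.634e-05 L.
T constant ⇒ Boyle's law P V = const: T₂ = T₁; P₂ = P₁·(V₁/V₂) = 3213 torr.
Adiabatic (γ = 1.30), T V^(γ−1) and P V^γ constant: P₃ = P₂·(T₃/T₂)^(γ/(γ−1)) = 360.2 torr; V₃ = V₂·(T₂/T₃)^(1/(γ−1)) = 0.0005599 L.
Isobaric, so V/T is constant: P₄ = P₃; T₄ = T₃·(V₄/V₃) = 417.8 K.

T₄ ≈ 418 K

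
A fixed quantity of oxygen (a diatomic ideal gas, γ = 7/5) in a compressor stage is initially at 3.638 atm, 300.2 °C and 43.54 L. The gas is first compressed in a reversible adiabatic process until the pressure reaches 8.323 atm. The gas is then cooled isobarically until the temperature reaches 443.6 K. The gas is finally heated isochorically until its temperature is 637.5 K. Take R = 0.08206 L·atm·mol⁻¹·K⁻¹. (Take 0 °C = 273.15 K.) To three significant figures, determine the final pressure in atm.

P₄ ≈ 12.0 atm

Convert: T₁ = 573.3 K.
Reversible adiabatic, γ = 7/5: T₂ = T₁·(P₂/P₁)^((γ−1)/γ) = 726.3 K; V₂ = V₁·(P₁/P₂)^(1/γ) = 24.11 L.
Isobaric, so V/T is constant: P₃ = P₂; V₃ = V₂·(T₃/T₂) = 14.72 L.
V constant ⇒ P ∝ T: V₄ = V₃; P₄ = P₃·(T₄/T₃) = 11.96 atm.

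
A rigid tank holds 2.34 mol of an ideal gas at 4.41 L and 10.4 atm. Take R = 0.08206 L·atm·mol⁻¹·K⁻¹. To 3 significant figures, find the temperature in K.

PV = nRT ⇒ T = PV/(nR) = (10.4 × 4.41) / (2.34 × 0.08206)

T ≈ 239 K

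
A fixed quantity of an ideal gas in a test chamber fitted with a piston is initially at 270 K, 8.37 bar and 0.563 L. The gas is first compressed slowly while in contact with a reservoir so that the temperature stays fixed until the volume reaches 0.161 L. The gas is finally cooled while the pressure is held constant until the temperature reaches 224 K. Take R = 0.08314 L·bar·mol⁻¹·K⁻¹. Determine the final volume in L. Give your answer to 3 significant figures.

V₃ ≈ 0.134 L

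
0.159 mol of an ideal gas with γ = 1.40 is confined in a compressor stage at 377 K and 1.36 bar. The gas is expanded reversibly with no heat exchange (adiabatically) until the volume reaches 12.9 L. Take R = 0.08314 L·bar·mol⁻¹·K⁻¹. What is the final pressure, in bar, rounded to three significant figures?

P₂ ≈ 0.234 bar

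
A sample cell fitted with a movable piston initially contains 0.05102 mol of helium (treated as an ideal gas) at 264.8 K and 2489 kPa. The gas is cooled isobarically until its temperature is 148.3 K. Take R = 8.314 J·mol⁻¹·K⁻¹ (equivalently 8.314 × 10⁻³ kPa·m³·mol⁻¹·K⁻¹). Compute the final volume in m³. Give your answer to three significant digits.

V₂ ≈ 2.53e-05 m³

From PV = nRT: V₁ = nRT₁/P₁ = 4.513e-05 m³.
P constant ⇒ V ∝ T: P₂ = P₁; V₂ = V₁·(T₂/T₁) = 2.527e-05 m³.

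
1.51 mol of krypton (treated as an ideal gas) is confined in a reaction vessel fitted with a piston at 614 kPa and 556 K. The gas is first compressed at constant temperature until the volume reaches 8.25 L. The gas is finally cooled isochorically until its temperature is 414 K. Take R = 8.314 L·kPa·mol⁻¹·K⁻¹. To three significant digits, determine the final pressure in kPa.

From PV = nRT: V₁ = nRT₁/P₁ = 11.37 L.
T constant ⇒ Boyle's law P V = const: T₂ = T₁; P₂ = P₁·(V₁/V₂) = 846.1 kPa.
Isochoric, so P/T is constant: V₃ = V₂; P₃ = P₂·(T₃/T₂) = 630.0 kPa.

P₃ ≈ 630 kPa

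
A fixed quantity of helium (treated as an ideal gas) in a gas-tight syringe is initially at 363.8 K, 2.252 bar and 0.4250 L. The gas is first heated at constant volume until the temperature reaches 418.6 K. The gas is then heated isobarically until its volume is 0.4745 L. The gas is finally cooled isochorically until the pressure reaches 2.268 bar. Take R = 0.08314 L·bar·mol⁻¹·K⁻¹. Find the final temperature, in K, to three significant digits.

T₄ ≈ 409 K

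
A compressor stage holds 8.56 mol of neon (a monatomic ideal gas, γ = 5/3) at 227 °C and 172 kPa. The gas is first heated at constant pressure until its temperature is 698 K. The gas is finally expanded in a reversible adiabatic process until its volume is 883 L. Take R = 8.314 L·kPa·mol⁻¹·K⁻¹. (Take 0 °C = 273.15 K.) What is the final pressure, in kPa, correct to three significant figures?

Convert: T₁ = 500.1 K.
From PV = nRT: V₁ = nRT₁/P₁ = 206.9 L.
Isobaric, so V/T is constant: P₂ = P₁; V₂ = V₁·(T₂/T₁) = 288.8 L.
Reversible adiabatic, γ = 5/3: T₃ = T₂·(V₂/V₃)^(γ−1) = 331.4 K; P₃ = P₂·(V₂/V₃)^γ = 26.71 kPa.

P₃ ≈ 26.7 kPa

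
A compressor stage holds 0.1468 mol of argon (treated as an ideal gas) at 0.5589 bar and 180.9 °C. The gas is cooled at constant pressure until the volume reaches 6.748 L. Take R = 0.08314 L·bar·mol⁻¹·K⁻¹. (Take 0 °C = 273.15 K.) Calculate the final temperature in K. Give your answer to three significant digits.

T₂ ≈ 309 K

Convert: T₁ = 454.0 K.
From PV = nRT: V₁ = nRT₁/P₁ = 9.915 L.
P constant ⇒ V ∝ T: P₂ = P₁; T₂ = T₁·(V₂/V₁) = 309.0 K.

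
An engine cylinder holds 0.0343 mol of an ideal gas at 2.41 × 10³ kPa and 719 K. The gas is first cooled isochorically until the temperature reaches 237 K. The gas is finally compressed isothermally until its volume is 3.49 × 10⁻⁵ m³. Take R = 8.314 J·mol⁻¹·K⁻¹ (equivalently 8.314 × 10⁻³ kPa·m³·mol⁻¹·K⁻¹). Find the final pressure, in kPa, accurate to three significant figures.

P₃ ≈ 1.94e+03 kPa

From PV = nRT: V₁ = nRT₁/P₁ = 8.508e-05 m³.
V constant ⇒ P ∝ T: V₂ = V₁; P₂ = P₁·(T₂/T₁) = 794.4 kPa.
T constant ⇒ Boyle's law P V = const: T₃ = T₂; P₃ = P₂·(V₂/V₃) = 1937 kPa.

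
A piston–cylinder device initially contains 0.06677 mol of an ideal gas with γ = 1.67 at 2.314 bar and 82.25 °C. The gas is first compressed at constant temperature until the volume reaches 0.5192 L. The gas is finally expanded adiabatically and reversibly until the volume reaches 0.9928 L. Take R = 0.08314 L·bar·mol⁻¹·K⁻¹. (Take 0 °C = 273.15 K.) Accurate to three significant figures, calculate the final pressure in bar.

P₃ ≈ 1.29 bar

Convert: T₁ = 355.4 K.
From PV = nRT: V₁ = nRT₁/P₁ = 0.8526 L.
T constant ⇒ Boyle's law P V = const: T₂ = T₁; P₂ = P₁·(V₁/V₂) = 3.800 bar.
Adiabatic (γ = 1.67), T V^(γ−1) and P V^γ constant: T₃ = T₂·(V₂/V₃)^(γ−1) = 230.2 K; P₃ = P₂·(V₂/V₃)^γ = 1.287 bar.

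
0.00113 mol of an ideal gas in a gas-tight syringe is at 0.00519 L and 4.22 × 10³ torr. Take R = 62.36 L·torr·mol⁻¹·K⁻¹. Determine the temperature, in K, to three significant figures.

PV = nRT ⇒ T = PV/(nR) = (4.22e+03 × 0.00519) / (0.00113 × 62.36)

T ≈ 311 K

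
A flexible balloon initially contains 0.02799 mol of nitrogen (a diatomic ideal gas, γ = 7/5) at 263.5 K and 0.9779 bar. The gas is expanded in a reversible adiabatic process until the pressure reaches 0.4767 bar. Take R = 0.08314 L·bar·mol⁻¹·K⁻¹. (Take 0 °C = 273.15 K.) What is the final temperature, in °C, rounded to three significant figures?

T₂ ≈ -58.6 °C

From PV = nRT: V₁ = nRT₁/P₁ = 0.6270 L.
Adiabatic (γ = 7/5), T V^(γ−1) and P V^γ constant: T₂ = T₁·(P₂/P₁)^((γ−1)/γ) = 214.6 K; V₂ = V₁·(P₁/P₂)^(1/γ) = 1.048 L.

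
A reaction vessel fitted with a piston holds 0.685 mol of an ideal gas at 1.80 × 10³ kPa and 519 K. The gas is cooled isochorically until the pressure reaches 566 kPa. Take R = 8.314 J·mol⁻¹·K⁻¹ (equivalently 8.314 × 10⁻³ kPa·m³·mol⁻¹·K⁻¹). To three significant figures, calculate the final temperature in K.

From PV = nRT: V₁ = nRT₁/P₁ = 0.001642 m³.
Isochoric, so P/T is constant: V₂ = V₁; T₂ = T₁·(P₂/P₁) = 163.2 K.

T₂ ≈ 163 K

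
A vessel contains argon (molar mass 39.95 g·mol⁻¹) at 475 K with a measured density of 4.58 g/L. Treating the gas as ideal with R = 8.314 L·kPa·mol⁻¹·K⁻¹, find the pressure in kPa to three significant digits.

P ≈ 453 kPa

ρ = PM/(RT) ⇒ P = ρRT/M = (4.58 × 8.314 × 475.0) / 39.95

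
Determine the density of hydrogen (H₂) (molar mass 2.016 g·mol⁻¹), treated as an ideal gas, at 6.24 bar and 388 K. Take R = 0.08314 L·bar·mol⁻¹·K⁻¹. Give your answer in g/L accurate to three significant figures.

ρ = PM/(RT) = (6.24 × 2.016) / (0.08314 × 388.0)

ρ ≈ 0.390 g/L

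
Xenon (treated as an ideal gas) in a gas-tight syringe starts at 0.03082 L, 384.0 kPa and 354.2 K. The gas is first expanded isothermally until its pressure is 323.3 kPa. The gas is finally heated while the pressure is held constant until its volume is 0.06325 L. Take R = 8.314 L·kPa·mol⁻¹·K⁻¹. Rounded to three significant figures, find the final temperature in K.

T constant ⇒ Boyle's law P V = const: T₂ = T₁; V₂ = V₁·(P₁/P₂) = 0.03661 L.
Isobaric, so V/T is constant: P₃ = P₂; T₃ = T₂·(V₃/V₂) = 612.0 K.

T₃ ≈ 612 K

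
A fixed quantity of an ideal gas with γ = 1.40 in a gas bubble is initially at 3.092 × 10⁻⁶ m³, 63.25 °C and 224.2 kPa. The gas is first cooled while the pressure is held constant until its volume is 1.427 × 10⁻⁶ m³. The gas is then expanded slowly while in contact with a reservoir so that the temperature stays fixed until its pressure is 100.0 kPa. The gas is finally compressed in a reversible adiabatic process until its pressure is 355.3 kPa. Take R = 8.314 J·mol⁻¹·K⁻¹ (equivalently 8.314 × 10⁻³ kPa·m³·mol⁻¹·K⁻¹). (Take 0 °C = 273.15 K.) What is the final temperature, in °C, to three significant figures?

T₄ ≈ -50.1 °C

Convert: T₁ = 336.4 K.
Isobaric, so V/T is constant: P₂ = P₁; T₂ = T₁·(V₂/V₁) = 155.3 K.
Isothermal, so P V is constant: T₃ = T₂; V₃ = V₂·(P₂/P₃) = 3.199e-06 m³.
Adiabatic (γ = 1.40), T V^(γ−1) and P V^γ constant: T₄ = T₃·(P₄/P₃)^((γ−1)/γ) = 223.0 K; V₄ = V₃·(P₃/P₄)^(1/γ) = 1.294e-06 m³.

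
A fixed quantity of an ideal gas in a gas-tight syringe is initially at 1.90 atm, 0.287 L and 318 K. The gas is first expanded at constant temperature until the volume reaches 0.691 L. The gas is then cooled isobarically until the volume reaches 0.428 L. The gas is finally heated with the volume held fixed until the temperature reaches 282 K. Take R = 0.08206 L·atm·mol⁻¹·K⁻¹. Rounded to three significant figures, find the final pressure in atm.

P₄ ≈ 1.13 atm

Isothermal, so P V is constant: T₂ = T₁; P₂ = P₁·(V₁/V₂) = 0.7891 atm.
P constant ⇒ V ∝ T: P₃ = P₂; T₃ = T₂·(V₃/V₂) = 197.0 K.
Isochoric, so P/T is constant: V₄ = V₃; P₄ = P₃·(T₄/T₃) = 1.130 atm.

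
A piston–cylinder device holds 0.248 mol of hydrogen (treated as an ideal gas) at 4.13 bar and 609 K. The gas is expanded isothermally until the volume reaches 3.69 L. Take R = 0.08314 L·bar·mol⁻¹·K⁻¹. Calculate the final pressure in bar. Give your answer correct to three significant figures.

From PV = nRT: V₁ = nRT₁/P₁ = 3.040 L.
T constant ⇒ Boyle's law P V = const: T₂ = T₁; P₂ = P₁·(V₁/V₂) = 3.403 bar.

P₂ ≈ 3.40 bar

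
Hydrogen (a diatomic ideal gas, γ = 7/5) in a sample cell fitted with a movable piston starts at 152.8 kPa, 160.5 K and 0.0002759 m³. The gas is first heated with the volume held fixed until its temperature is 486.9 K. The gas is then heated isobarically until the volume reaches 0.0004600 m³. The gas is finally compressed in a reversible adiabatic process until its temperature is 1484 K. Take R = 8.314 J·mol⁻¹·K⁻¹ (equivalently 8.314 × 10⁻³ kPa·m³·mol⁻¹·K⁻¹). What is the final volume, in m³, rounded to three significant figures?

V₄ ≈ 0.000102 m³

V constant ⇒ P ∝ T: V₂ = V₁; P₂ = P₁·(T₂/T₁) = 463.5 kPa.
P constant ⇒ V ∝ T: P₃ = P₂; T₃ = T₂·(V₃/V₂) = 811.8 K.
Reversible adiabatic, γ = 7/5: P₄ = P₃·(T₄/T₃)^(γ/(γ−1)) = 3829 kPa; V₄ = V₃·(T₃/T₄)^(1/(γ−1)) = 0.0001018 m³.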